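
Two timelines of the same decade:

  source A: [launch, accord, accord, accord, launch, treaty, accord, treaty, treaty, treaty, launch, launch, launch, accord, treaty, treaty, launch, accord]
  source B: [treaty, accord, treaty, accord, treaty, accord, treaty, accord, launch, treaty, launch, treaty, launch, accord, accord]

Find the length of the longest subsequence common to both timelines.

One common subsequence of length 10: accord at source A[2]=source B[2], accord at source A[3]=source B[4], accord at source A[4]=source B[6], treaty at source A[6]=source B[7], accord at source A[7]=source B[8], treaty at source A[8]=source B[10], treaty at source A[10]=source B[12], launch at source A[13]=source B[13], accord at source A[14]=source B[14], accord at source A[18]=source B[15], and the DP table's final entry dp[18][15] is also 10, so no common subsequence is longer.

10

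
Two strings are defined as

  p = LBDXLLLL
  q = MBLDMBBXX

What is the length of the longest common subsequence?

3

Pick L [1,3]; then B [2,7]; then X [4,9]; all 3 characters appear in both, in order, and the DP table's final entry dp[8][9] is also 3, so no common subsequence is longer.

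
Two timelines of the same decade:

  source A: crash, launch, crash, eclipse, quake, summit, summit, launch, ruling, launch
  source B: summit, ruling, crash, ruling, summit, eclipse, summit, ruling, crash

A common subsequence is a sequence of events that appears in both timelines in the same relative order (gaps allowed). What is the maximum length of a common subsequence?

4

Match crash at source A[1]=source B[3], eclipse at source A[4]=source B[6], summit at source A[7]=source B[7], ruling at source A[9]=source B[8] — 4 events in the same relative order in both. Since dp[10][9] = 4, nothing longer is possible.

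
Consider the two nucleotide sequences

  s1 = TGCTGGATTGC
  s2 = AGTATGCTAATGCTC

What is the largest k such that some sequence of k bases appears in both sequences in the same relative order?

8

Match T [1,5], then G [2,6], then C [3,7], then T [4,8], then A [7,10], then T [8,11], then T [9,14], then C [11,15] — 8 bases in the same relative order in both. dp[11][15] = 8 confirms this is the maximum.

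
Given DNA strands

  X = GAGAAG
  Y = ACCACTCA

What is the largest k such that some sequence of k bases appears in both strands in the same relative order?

3

Taking A [2,1] → A [4,4] → A [5,8] gives a common subsequence of length 3. The LCS DP gives dp[6][8] = 3, so this is optimal.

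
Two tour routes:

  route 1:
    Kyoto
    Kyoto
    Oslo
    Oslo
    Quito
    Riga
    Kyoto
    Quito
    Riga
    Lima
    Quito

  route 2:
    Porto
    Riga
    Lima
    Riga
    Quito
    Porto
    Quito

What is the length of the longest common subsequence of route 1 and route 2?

3

Pick Riga (route 1 #6, route 2 #4); then Quito (route 1 #8, route 2 #5); then Quito (route 1 #11, route 2 #7); all 3 stops appear in both, in order. The LCS DP gives dp[11][7] = 3, so this is optimal.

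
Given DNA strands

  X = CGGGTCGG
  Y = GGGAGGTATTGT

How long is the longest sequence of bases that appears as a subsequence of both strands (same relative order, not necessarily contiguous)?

Let dp[i][j] be the LCS length of the first i bases of X and the first j bases of Y. dp[i][j] = dp[i-1][j-1]+1 when the i-th and j-th bases match, else max(dp[i-1][j], dp[i][j-1]).
    ·  G  G  G  A  G  G  T  A  T  T  G  T
 ·  0  0  0  0  0  0  0  0  0  0  0  0  0
 C  0  0  0  0  0  0  0  0  0  0  0  0  0
 G  0  1  1  1  1  1  1  1  1  1  1  1  1
 G  0  1  2  2  2  2  2  2  2  2  2  2  2
 G  0  1  2  3  3  3  3  3  3  3  3  3  3
 T  0  1  2  3  3  3  3  4  4  4  4  4  4
 C  0  1  2  3  3  3  3  4  4  4  4  4  4
 G  0  1  2  3  3  4  4  4  4  4  4  5  5
 G  0  1  2  3  3  4  5  5  5  5  5  5  5
dp[8][12] = 5. One LCS (by backtracking along matches): GGGTG.

5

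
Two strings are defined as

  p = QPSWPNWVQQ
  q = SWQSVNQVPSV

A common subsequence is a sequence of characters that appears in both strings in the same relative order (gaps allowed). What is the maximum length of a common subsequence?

4

One common subsequence of length 4: Q at p[1]=q[7], then P at p[2]=q[9], then S at p[3]=q[10], then V at p[8]=q[11]. The LCS DP gives dp[10][11] = 4, so this is optimal.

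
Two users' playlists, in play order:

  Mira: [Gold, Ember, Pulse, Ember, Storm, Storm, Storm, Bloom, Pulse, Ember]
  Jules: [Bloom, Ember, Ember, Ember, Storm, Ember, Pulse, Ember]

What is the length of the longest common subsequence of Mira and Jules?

5

Pick Ember [2,3] → Ember [4,4] → Storm [5,5] → Pulse [9,7] → Ember [10,8]; all 5 songs appear in both, in order. Since dp[10][8] = 5, nothing longer is possible.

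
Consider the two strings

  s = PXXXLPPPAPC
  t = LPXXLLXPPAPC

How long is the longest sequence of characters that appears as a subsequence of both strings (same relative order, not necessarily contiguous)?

Let dp[i][j] be the LCS length of the first i characters of s and the first j characters of t. dp[i][j] = dp[i-1][j-1]+1 when the i-th and j-th characters match, else max(dp[i-1][j], dp[i][j-1]).
    ·  L  P  X  X  L  L  X  P  P  A  P  C
 ·  0  0  0  0  0  0  0  0  0  0  0  0  0
 P  0  0  1  1  1  1  1  1  1  1  1  1  1
 X  0  0  1  2  2  2  2  2  2  2  2  2  2
 X  0  0  1  2  3  3  3  3  3  3  3  3  3
 X  0  0  1  2  3  3  3  4  4  4  4  4  4
 L  0  1  1  2  3  4  4  4  4  4  4  4  4
 P  0  1  2  2  3  4  4  4  5  5  5  5  5
 P  0  1  2  2  3  4  4  4  5  6  6  6  6
 P  0  1  2  2  3  4  4  4  5  6  6  7  7
 A  0  1  2  2  3  4  4  4  5  6  7  7  7
 P  0  1  2  2  3  4  4  4  5  6  7  8  8
 C  0  1  2  2  3  4  4  4  5  6  7  8  9
dp[11][12] = 9. One LCS (by backtracking along matches): PXXXPPAPC.

9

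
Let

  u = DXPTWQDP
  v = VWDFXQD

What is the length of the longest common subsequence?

Match D [1,3], X [2,5], Q [6,6], D [7,7] — 4 characters in the same relative order in both. The LCS DP gives dp[8][7] = 4, so this is optimal.

4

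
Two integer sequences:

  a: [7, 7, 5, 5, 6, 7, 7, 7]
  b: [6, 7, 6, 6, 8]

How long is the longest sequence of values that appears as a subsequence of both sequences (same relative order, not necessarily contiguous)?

2

Let dp[i][j] be the LCS length of the first i values of a and the first j values of b. dp[i][j] = dp[i-1][j-1]+1 when the i-th and j-th values match, else max(dp[i-1][j], dp[i][j-1]).
    ·  6  7  6  6  8
 ·  0  0  0  0  0  0
 7  0  0  1  1  1  1
 7  0  0  1  1  1  1
 5  0  0  1  1  1  1
 5  0  0  1  1  1  1
 6  0  1  1  2  2  2
 7  0  1  2  2  2  2
 7  0  1  2  2  2  2
 7  0  1  2  2  2  2
dp[8][5] = 2. One LCS (by backtracking along matches): 7, 6.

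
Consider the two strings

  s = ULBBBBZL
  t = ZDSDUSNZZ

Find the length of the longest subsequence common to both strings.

Let dp[i][j] be the LCS length of the first i characters of s and the first j characters of t. dp[i][j] = dp[i-1][j-1]+1 when the i-th and j-th characters match, else max(dp[i-1][j], dp[i][j-1]).
    ·  Z  D  S  D  U  S  N  Z  Z
 ·  0  0  0  0  0  0  0  0  0  0
 U  0  0  0  0  0  1  1  1  1  1
 L  0  0  0  0  0  1  1  1  1  1
 B  0  0  0  0  0  1  1  1  1  1
 B  0  0  0  0  0  1  1  1  1  1
 B  0  0  0  0  0  1  1  1  1  1
 B  0  0  0  0  0  1  1  1  1  1
 Z  0  1  1  1  1  1  1  1  2  2
 L  0  1  1  1  1  1  1  1  2  2
dp[8][9] = 2. One LCS (by backtracking along matches): UZ.

2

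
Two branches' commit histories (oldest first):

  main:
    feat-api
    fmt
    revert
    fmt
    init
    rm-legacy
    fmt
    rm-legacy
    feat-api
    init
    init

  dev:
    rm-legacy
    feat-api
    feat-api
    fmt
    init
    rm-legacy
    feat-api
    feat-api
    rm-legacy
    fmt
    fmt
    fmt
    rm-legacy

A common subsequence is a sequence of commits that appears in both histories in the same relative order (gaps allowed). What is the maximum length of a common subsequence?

6

Pick feat-api at main[1]=dev[3]; then fmt at main[4]=dev[4]; then init at main[5]=dev[5]; then rm-legacy at main[6]=dev[9]; then fmt at main[7]=dev[12]; then rm-legacy at main[8]=dev[13]; all 6 commits appear in both, in order. dp[11][13] = 6 confirms this is the maximum.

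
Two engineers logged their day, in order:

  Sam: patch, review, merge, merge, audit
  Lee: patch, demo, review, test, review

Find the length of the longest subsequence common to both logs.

2

One common subsequence of length 2: patch at Sam[1]=Lee[1] → review at Sam[2]=Lee[5]. dp[5][5] = 2 confirms this is the maximum.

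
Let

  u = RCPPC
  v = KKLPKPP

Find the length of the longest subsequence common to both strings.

Taking P at u[3]=v[6], P at u[4]=v[7] gives a common subsequence of length 2. The LCS DP gives dp[5][7] = 2, so this is optimal.

2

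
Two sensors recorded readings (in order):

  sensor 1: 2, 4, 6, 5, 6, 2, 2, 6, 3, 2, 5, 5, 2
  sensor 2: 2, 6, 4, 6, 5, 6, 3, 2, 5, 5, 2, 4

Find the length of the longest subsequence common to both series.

Match 2 [1,1], 4 [2,3], 6 [3,4], 5 [4,5], 6 [8,6], 3 [9,7], 2 [10,8], 5 [11,9], 5 [12,10], 2 [13,11] — 10 values in the same relative order in both. The LCS DP gives dp[13][12] = 10, so this is optimal.

10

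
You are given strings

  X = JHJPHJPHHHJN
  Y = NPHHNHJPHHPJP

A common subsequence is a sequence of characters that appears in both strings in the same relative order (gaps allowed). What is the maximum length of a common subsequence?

Taking H at X[2]=Y[4], H at X[5]=Y[6], J at X[6]=Y[7], P at X[7]=Y[8], H at X[8]=Y[9], H at X[9]=Y[10], J at X[11]=Y[12] gives a common subsequence of length 7. Since dp[12][13] = 7, nothing longer is possible.

7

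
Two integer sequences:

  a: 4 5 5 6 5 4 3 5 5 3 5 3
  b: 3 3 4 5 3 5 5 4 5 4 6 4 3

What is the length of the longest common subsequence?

Taking 4 at a[1]=b[3], then 5 at a[2]=b[4], then 5 at a[3]=b[6], then 5 at a[5]=b[7], then 4 at a[6]=b[8], then 5 at a[8]=b[9], then 3 at a[12]=b[13] gives a common subsequence of length 7. dp[12][13] = 7 confirms this is the maximum.

7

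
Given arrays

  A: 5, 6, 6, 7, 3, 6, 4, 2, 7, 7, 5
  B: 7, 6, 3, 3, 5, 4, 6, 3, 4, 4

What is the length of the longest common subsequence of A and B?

4

Match 5 [1,5], then 6 [3,7], then 3 [5,8], then 4 [7,10] — 4 values in the same relative order in both. Since dp[11][10] = 4, nothing longer is possible.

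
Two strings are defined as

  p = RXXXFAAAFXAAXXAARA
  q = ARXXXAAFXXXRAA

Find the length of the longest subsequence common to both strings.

12

One common subsequence of length 12: R at p[1]=q[2], X at p[2]=q[3], X at p[3]=q[4], X at p[4]=q[5], A at p[7]=q[6], A at p[8]=q[7], F at p[9]=q[8], X at p[10]=q[9], X at p[13]=q[10], X at p[14]=q[11], A at p[16]=q[13], A at p[18]=q[14]. The LCS DP gives dp[18][14] = 12, so this is optimal.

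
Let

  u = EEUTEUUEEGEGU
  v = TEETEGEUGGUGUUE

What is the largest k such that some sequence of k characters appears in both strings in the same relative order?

8

Pick E at u[1]=v[2], E at u[2]=v[3], T at u[4]=v[4], E at u[5]=v[7], U at u[6]=v[8], U at u[7]=v[11], G at u[10]=v[12], E at u[11]=v[15]; all 8 characters appear in both, in order. dp[13][15] = 8 confirms this is the maximum.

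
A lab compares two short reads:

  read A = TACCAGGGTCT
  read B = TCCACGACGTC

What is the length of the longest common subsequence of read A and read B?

8

One common subsequence of length 8: T [1,1]; then C [3,2]; then C [4,3]; then A [5,4]; then G [6,6]; then G [8,9]; then T [9,10]; then C [10,11], and the DP table's final entry dp[11][11] is also 8, so no common subsequence is longer.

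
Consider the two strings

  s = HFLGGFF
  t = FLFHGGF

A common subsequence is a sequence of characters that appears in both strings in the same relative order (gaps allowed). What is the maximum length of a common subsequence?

5

Let dp[i][j] be the LCS length of the first i characters of s and the first j characters of t. dp[i][j] = dp[i-1][j-1]+1 when the i-th and j-th characters match, else max(dp[i-1][j], dp[i][j-1]).
    ·  F  L  F  H  G  G  F
 ·  0  0  0  0  0  0  0  0
 H  0  0  0  0  1  1  1  1
 F  0  1  1  1  1  1  1  2
 L  0  1  2  2  2  2  2  2
 G  0  1  2  2  2  3  3  3
 G  0  1  2  2  2  3  4  4
 F  0  1  2  3  3  3  4  5
 F  0  1  2  3  3  3  4  5
dp[7][7] = 5. One LCS (by backtracking along matches): FLGGF.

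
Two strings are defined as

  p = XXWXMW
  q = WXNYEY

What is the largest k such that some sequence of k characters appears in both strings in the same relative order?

Match W at p[3]=q[1], X at p[4]=q[2] — 2 characters in the same relative order in both. dp[6][6] = 2 confirms this is the maximum.

2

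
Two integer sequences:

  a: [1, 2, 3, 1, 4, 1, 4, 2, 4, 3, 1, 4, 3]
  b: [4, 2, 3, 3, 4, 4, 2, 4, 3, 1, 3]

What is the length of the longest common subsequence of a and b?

Let dp[i][j] be the LCS length of the first i values of a and the first j values of b. dp[i][j] = dp[i-1][j-1]+1 when the i-th and j-th values match, else max(dp[i-1][j], dp[i][j-1]).
    ·  4  2  3  3  4  4  2  4  3  1  3
 ·  0  0  0  0  0  0  0  0  0  0  0  0
 1  0  0  0  0  0  0  0  0  0  0  1  1
 2  0  0  1  1  1  1  1  1  1  1  1  1
 3  0  0  1  2  2  2  2  2  2  2  2  2
 1  0  0  1  2  2  2  2  2  2  2  3  3
 4  0  1  1  2  2  3  3  3  3  3  3  3
 1  0  1  1  2  2  3  3  3  3  3  4  4
 4  0  1  1  2  2  3  4  4  4  4  4  4
 2  0  1  2  2  2  3  4  5  5  5  5  5
 4  0  1  2  2  2  3  4  5  6  6  6  6
 3  0  1  2  3  3  3  4  5  6  7  7  7
 1  0  1  2  3  3  3  4  5  6  7  8  8
 4  0  1  2  3  3  4  4  5  6  7  8  8
 3  0  1  2  3  4  4  4  5  6  7  8  9
dp[13][11] = 9. One LCS (by backtracking along matches): 2, 3, 4, 4, 2, 4, 3, 1, 3.

9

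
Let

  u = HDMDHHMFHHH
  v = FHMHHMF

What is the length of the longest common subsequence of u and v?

6

Taking H [1,2], M [3,3], H [5,4], H [6,5], M [7,6], F [8,7] gives a common subsequence of length 6. dp[11][7] = 6 confirms this is the maximum.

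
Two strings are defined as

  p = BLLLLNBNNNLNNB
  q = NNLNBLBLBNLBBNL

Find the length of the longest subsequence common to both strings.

7

Match B (p #1, q #5); then L (p #2, q #6); then L (p #3, q #8); then L (p #4, q #11); then B (p #7, q #13); then N (p #10, q #14); then L (p #11, q #15) — 7 characters in the same relative order in both. The LCS DP gives dp[14][15] = 7, so this is optimal.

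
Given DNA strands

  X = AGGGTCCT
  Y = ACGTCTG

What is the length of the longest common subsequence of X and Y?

Pick A (X #1, Y #1) → G (X #4, Y #3) → T (X #5, Y #4) → C (X #7, Y #5) → T (X #8, Y #6); all 5 bases appear in both, in order. The LCS DP gives dp[8][7] = 5, so this is optimal.

5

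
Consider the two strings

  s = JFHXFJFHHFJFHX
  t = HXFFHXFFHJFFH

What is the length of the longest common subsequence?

9

Match F at s[2]=t[4], then H at s[3]=t[5], then X at s[4]=t[6], then F at s[5]=t[7], then F at s[7]=t[8], then H at s[8]=t[9], then F at s[10]=t[11], then F at s[12]=t[12], then H at s[13]=t[13] — 9 characters in the same relative order in both. The LCS DP gives dp[14][13] = 9, so this is optimal.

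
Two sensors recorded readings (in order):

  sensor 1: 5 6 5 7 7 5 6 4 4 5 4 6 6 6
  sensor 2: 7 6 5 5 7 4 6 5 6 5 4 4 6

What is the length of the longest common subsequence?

8

One common subsequence of length 8: 5 [1,3], 5 [3,4], 7 [4,5], 5 [6,8], 6 [7,9], 4 [9,11], 4 [11,12], 6 [14,13]. The LCS DP gives dp[14][13] = 8, so this is optimal.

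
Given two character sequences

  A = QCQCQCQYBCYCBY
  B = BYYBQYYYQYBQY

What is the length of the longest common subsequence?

5

Taking Q at A[1]=B[5], then Q at A[7]=B[9], then Y at A[8]=B[10], then B at A[9]=B[11], then Y at A[14]=B[13] gives a common subsequence of length 5, and the DP table's final entry dp[14][13] is also 5, so no common subsequence is longer.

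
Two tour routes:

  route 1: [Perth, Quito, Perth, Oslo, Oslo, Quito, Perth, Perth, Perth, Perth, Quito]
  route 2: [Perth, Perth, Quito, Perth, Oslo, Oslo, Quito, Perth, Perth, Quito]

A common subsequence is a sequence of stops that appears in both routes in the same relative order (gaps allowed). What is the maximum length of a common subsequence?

Pick Perth [1,2]; then Quito [2,3]; then Perth [3,4]; then Oslo [4,5]; then Oslo [5,6]; then Quito [6,7]; then Perth [9,8]; then Perth [10,9]; then Quito [11,10]; all 9 stops appear in both, in order, and the DP table's final entry dp[11][10] is also 9, so no common subsequence is longer.

9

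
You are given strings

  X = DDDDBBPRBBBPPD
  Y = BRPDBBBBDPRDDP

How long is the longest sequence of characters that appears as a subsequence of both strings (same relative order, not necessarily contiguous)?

Taking D (X #4, Y #4), B (X #5, Y #5), B (X #6, Y #6), B (X #9, Y #7), B (X #10, Y #8), P (X #12, Y #10), P (X #13, Y #14) gives a common subsequence of length 7. dp[14][14] = 7 confirms this is the maximum.

7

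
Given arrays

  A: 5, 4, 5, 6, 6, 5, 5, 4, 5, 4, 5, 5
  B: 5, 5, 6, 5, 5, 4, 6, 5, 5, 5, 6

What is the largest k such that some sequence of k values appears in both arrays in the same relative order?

9

Let dp[i][j] be the LCS length of the first i values of A and the first j values of B. dp[i][j] = dp[i-1][j-1]+1 when the i-th and j-th values match, else max(dp[i-1][j], dp[i][j-1]).
    ·  5  5  6  5  5  4  6  5  5  5  6
 ·  0  0  0  0  0  0  0  0  0  0  0  0
 5  0  1  1  1  1  1  1  1  1  1  1  1
 4  0  1  1  1  1  1  2  2  2  2  2  2
 5  0  1  2  2  2  2  2  2  3  3  3  3
 6  0  1  2  3  3  3  3  3  3  3  3  4
 6  0  1  2  3  3  3  3  4  4  4  4  4
 5  0  1  2  3  4  4  4  4  5  5  5  5
 5  0  1  2  3  4  5  5  5  5  6  6  6
 4  0  1  2  3  4  5  6  6  6  6  6  6
 5  0  1  2  3  4  5  6  6  7  7  7  7
 4  0  1  2  3  4  5  6  6  7  7  7  7
 5  0  1  2  3  4  5  6  6  7  8  8  8
 5  0  1  2  3  4  5  6  6  7  8  9  9
dp[12][11] = 9. One LCS (by backtracking along matches): 5, 5, 6, 5, 5, 4, 5, 5, 5.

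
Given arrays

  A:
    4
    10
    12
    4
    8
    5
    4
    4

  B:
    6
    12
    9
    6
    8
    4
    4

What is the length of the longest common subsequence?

4

One common subsequence of length 4: 12 at A[3]=B[2], 8 at A[5]=B[5], 4 at A[7]=B[6], 4 at A[8]=B[7]. dp[8][7] = 4 confirms this is the maximum.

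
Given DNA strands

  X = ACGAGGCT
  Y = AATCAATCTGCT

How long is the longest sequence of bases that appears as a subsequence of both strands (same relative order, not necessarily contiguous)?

6

Pick A (X #1, Y #2), C (X #2, Y #4), A (X #4, Y #6), G (X #6, Y #10), C (X #7, Y #11), T (X #8, Y #12); all 6 bases appear in both, in order. The LCS DP gives dp[8][12] = 6, so this is optimal.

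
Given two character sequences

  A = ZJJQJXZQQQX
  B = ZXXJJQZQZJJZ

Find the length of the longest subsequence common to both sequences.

Let dp[i][j] be the LCS length of the first i characters of A and the first j characters of B. dp[i][j] = dp[i-1][j-1]+1 when the i-th and j-th characters match, else max(dp[i-1][j], dp[i][j-1]).
    ·  Z  X  X  J  J  Q  Z  Q  Z  J  J  Z
 ·  0  0  0  0  0  0  0  0  0  0  0  0  0
 Z  0  1  1  1  1  1  1  1  1  1  1  1  1
 J  0  1  1  1  2  2  2  2  2  2  2  2  2
 J  0  1  1  1  2  3  3  3  3  3  3  3  3
 Q  0  1  1  1  2  3  4  4  4  4  4  4  4
 J  0  1  1  1  2  3  4  4  4  4  5  5  5
 X  0  1  2  2  2  3  4  4  4  4  5  5  5
 Z  0  1  2  2  2  3  4  5  5  5  5  5  6
 Q  0  1  2  2  2  3  4  5  6  6  6  6  6
 Q  0  1  2  2  2  3  4  5  6  6  6  6  6
 Q  0  1  2  2  2  3  4  5  6  6  6  6  6
 X  0  1  2  3  3  3  4  5  6  6  6  6  6
dp[11][12] = 6. One LCS (by backtracking along matches): ZJJQJZ.

6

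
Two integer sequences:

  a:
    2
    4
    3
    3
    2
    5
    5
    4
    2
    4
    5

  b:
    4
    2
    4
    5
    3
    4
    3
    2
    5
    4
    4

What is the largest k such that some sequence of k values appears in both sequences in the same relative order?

8

Taking 2 at a[1]=b[2] → 4 at a[2]=b[3] → 3 at a[3]=b[5] → 3 at a[4]=b[7] → 2 at a[5]=b[8] → 5 at a[7]=b[9] → 4 at a[8]=b[10] → 4 at a[10]=b[11] gives a common subsequence of length 8. The LCS DP gives dp[11][11] = 8, so this is optimal.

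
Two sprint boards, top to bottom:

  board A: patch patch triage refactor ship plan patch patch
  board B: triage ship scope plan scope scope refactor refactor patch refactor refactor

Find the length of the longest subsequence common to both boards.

Taking triage at board A[3]=board B[1], then ship at board A[5]=board B[2], then plan at board A[6]=board B[4], then patch at board A[7]=board B[9] gives a common subsequence of length 4. Since dp[8][11] = 4, nothing longer is possible.

4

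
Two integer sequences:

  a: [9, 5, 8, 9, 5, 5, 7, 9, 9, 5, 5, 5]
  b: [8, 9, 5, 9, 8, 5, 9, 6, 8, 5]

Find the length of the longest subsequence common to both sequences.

Taking 9 (a #1, b #2); then 5 (a #2, b #3); then 8 (a #3, b #5); then 5 (a #6, b #6); then 9 (a #8, b #7); then 5 (a #12, b #10) gives a common subsequence of length 6. Since dp[12][10] = 6, nothing longer is possible.

6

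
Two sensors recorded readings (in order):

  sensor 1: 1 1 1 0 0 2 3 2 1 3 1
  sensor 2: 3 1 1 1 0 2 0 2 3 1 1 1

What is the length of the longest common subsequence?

Let dp[i][j] be the LCS length of the first i values of sensor 1 and the first j values of sensor 2. dp[i][j] = dp[i-1][j-1]+1 when the i-th and j-th values match, else max(dp[i-1][j], dp[i][j-1]).
    ·  3  1  1  1  0  2  0  2  3  1  1  1
 ·  0  0  0  0  0  0  0  0  0  0  0  0  0
 1  0  0  1  1  1  1  1  1  1  1  1  1  1
 1  0  0  1  2  2  2  2  2  2  2  2  2  2
 1  0  0  1  2  3  3  3  3  3  3  3  3  3
 0  0  0  1  2  3  4  4  4  4  4  4  4  4
 0  0  0  1  2  3  4  4  5  5  5  5  5  5
 2  0  0  1  2  3  4  5  5  6  6  6  6  6
 3  0  1  1  2  3  4  5  5  6  7  7  7  7
 2  0  1  1  2  3  4  5  5  6  7  7  7  7
 1  0  1  2  2  3  4  5  5  6  7  8  8  8
 3  0  1  2  2  3  4  5  5  6  7  8  8  8
 1  0  1  2  3  3  4  5  5  6  7  8  9  9
dp[11][12] = 9. One LCS (by backtracking along matches): 1, 1, 1, 0, 0, 2, 3, 1, 1.

9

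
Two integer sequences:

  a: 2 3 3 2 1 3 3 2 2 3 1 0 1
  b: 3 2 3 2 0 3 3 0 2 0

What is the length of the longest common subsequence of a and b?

7

Taking 2 (a #1, b #2), then 3 (a #3, b #3), then 2 (a #4, b #4), then 3 (a #6, b #6), then 3 (a #7, b #7), then 2 (a #9, b #9), then 0 (a #12, b #10) gives a common subsequence of length 7. The LCS DP gives dp[13][10] = 7, so this is optimal.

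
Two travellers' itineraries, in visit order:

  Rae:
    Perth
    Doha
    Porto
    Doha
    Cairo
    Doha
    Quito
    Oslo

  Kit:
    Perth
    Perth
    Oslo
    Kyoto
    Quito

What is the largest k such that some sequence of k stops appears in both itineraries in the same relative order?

Match Perth at Rae[1]=Kit[2] → Quito at Rae[7]=Kit[5] — 2 stops in the same relative order in both, and the DP table's final entry dp[8][5] is also 2, so no common subsequence is longer.

2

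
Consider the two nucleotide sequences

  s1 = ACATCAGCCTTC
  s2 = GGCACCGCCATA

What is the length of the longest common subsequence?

7

Pick A [1,4], then C [2,5], then C [5,6], then G [7,7], then C [8,8], then C [9,9], then T [10,11]; all 7 bases appear in both, in order. The LCS DP gives dp[12][12] = 7, so this is optimal.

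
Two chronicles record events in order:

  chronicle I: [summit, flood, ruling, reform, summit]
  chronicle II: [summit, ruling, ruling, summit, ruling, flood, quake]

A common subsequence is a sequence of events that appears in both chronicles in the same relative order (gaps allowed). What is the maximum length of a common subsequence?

3

Taking summit [1,1] → ruling [3,3] → summit [5,4] gives a common subsequence of length 3. Since dp[5][7] = 3, nothing longer is possible.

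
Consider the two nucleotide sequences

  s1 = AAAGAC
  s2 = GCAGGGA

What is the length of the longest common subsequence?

Let dp[i][j] be the LCS length of the first i bases of s1 and the first j bases of s2. dp[i][j] = dp[i-1][j-1]+1 when the i-th and j-th bases match, else max(dp[i-1][j], dp[i][j-1]).
    ·  G  C  A  G  G  G  A
 ·  0  0  0  0  0  0  0  0
 A  0  0  0  1  1  1  1  1
 A  0  0  0  1  1  1  1  2
 A  0  0  0  1  1  1  1  2
 G  0  1  1  1  2  2  2  2
 A  0  1  1  2  2  2  2  3
 C  0  1  2  2  2  2  2  3
dp[6][7] = 3. One LCS (by backtracking along matches): AGA.

3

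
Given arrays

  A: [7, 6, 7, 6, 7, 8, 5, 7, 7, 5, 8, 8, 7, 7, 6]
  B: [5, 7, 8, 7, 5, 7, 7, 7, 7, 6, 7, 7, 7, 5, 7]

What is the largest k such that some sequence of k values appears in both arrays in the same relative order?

Taking 7 at A[1]=B[8], then 7 at A[3]=B[9], then 6 at A[4]=B[10], then 7 at A[5]=B[11], then 7 at A[8]=B[12], then 7 at A[9]=B[13], then 5 at A[10]=B[14], then 7 at A[14]=B[15] gives a common subsequence of length 8, and the DP table's final entry dp[15][15] is also 8, so no common subsequence is longer.

8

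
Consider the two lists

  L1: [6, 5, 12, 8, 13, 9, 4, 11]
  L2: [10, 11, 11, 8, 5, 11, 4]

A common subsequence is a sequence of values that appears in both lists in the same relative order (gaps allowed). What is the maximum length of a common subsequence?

2

Pick 5 (L1 #2, L2 #5); then 4 (L1 #7, L2 #7); all 2 values appear in both, in order. The LCS DP gives dp[8][7] = 2, so this is optimal.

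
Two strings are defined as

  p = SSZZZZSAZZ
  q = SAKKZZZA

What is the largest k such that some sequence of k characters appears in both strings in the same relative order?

Let dp[i][j] be the LCS length of the first i characters of p and the first j characters of q. dp[i][j] = dp[i-1][j-1]+1 when the i-th and j-th characters match, else max(dp[i-1][j], dp[i][j-1]).
    ·  S  A  K  K  Z  Z  Z  A
 ·  0  0  0  0  0  0  0  0  0
 S  0  1  1  1  1  1  1  1  1
 S  0  1  1  1  1  1  1  1  1
 Z  0  1  1  1  1  2  2  2  2
 Z  0  1  1  1  1  2  3  3  3
 Z  0  1  1  1  1  2  3  4  4
 Z  0  1  1  1  1  2  3  4  4
 S  0  1  1  1  1  2  3  4  4
 A  0  1  2  2  2  2  3  4  5
 Z  0  1  2  2  2  3  3  4  5
 Z  0  1  2  2  2  3  4  4  5
dp[10][8] = 5. One LCS (by backtracking along matches): SZZZA.

5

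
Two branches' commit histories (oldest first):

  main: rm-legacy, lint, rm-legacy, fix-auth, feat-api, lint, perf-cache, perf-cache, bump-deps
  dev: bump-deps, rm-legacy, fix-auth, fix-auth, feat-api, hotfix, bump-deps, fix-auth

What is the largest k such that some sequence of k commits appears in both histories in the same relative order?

One common subsequence of length 4: rm-legacy (main #1, dev #2) → fix-auth (main #4, dev #4) → feat-api (main #5, dev #5) → bump-deps (main #9, dev #7). The LCS DP gives dp[9][8] = 4, so this is optimal.

4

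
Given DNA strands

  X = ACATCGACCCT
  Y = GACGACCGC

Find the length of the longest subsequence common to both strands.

Match A (X #3, Y #2) → C (X #5, Y #3) → G (X #6, Y #4) → A (X #7, Y #5) → C (X #8, Y #6) → C (X #9, Y #7) → C (X #10, Y #9) — 7 bases in the same relative order in both. The LCS DP gives dp[11][9] = 7, so this is optimal.

7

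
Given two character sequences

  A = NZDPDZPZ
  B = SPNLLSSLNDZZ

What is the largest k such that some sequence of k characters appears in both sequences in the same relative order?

4

Let dp[i][j] be the LCS length of the first i characters of A and the first j characters of B. dp[i][j] = dp[i-1][j-1]+1 when the i-th and j-th characters match, else max(dp[i-1][j], dp[i][j-1]).
    ·  S  P  N  L  L  S  S  L  N  D  Z  Z
 ·  0  0  0  0  0  0  0  0  0  0  0  0  0
 N  0  0  0  1  1  1  1  1  1  1  1  1  1
 Z  0  0  0  1  1  1  1  1  1  1  1  2  2
 D  0  0  0  1  1  1  1  1  1  1  2  2  2
 P  0  0  1  1  1  1  1  1  1  1  2  2  2
 D  0  0  1  1  1  1  1  1  1  1  2  2  2
 Z  0  0  1  1  1  1  1  1  1  1  2  3  3
 P  0  0  1  1  1  1  1  1  1  1  2  3  3
 Z  0  0  1  1  1  1  1  1  1  1  2  3  4
dp[8][12] = 4. One LCS (by backtracking along matches): NDZZ.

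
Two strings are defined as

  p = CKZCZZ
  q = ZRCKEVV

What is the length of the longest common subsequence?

One common subsequence of length 2: C [1,3], K [2,4], and the DP table's final entry dp[6][7] is also 2, so no common subsequence is longer.

2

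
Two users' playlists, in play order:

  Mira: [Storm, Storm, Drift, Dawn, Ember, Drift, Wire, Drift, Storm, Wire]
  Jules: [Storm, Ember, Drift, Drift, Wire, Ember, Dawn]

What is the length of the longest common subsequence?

Match Storm [2,1], then Ember [5,2], then Drift [6,3], then Drift [8,4], then Wire [10,5] — 5 songs in the same relative order in both. The LCS DP gives dp[10][7] = 5, so this is optimal.

5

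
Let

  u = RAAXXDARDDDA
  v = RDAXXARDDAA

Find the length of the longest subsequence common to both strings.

Let dp[i][j] be the LCS length of the first i characters of u and the first j characters of v. dp[i][j] = dp[i-1][j-1]+1 when the i-th and j-th characters match, else max(dp[i-1][j], dp[i][j-1]).
    ·  R  D  A  X  X  A  R  D  D  A  A
 ·  0  0  0  0  0  0  0  0  0  0  0  0
 R  0  1  1  1  1  1  1  1  1  1  1  1
 A  0  1  1  2  2  2  2  2  2  2  2  2
 A  0  1  1  2  2  2  3  3  3  3  3  3
 X  0  1  1  2  3  3  3  3  3  3  3  3
 X  0  1  1  2  3  4  4  4  4  4  4  4
 D  0  1  2  2  3  4  4  4  5  5  5  5
 A  0  1  2  3  3  4  5  5  5  5  6  6
 R  0  1  2  3  3  4  5  6  6  6  6  6
 D  0  1  2  3  3  4  5  6  7  7  7  7
 D  0  1  2  3  3  4  5  6  7  8  8  8
 D  0  1  2  3  3  4  5  6  7  8  8  8
 A  0  1  2  3  3  4  5  6  7  8  9  9
dp[12][11] = 9. One LCS (by backtracking along matches): RAXXARDDA.

9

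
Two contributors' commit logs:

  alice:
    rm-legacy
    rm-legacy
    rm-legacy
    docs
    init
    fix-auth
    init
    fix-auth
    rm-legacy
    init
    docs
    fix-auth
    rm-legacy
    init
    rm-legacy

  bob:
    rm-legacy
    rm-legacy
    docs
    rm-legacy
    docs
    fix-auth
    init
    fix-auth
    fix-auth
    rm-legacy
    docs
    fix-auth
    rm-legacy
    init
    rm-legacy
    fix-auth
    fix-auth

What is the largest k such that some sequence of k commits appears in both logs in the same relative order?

Pick rm-legacy at alice[1]=bob[1], rm-legacy at alice[2]=bob[2], rm-legacy at alice[3]=bob[4], docs at alice[4]=bob[5], init at alice[5]=bob[7], fix-auth at alice[6]=bob[8], fix-auth at alice[8]=bob[9], rm-legacy at alice[9]=bob[10], docs at alice[11]=bob[11], fix-auth at alice[12]=bob[12], rm-legacy at alice[13]=bob[13], init at alice[14]=bob[14], rm-legacy at alice[15]=bob[15]; all 13 commits appear in both, in order. The LCS DP gives dp[15][17] = 13, so this is optimal.

13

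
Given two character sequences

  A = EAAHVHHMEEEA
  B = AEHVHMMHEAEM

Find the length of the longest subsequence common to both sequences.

Let dp[i][j] be the LCS length of the first i characters of A and the first j characters of B. dp[i][j] = dp[i-1][j-1]+1 when the i-th and j-th characters match, else max(dp[i-1][j], dp[i][j-1]).
    ·  A  E  H  V  H  M  M  H  E  A  E  M
 ·  0  0  0  0  0  0  0  0  0  0  0  0  0
 E  0  0  1  1  1  1  1  1  1  1  1  1  1
 A  0  1  1  1  1  1  1  1  1  1  2  2  2
 A  0  1  1  1  1  1  1  1  1  1  2  2  2
 H  0  1  1  2  2  2  2  2  2  2  2  2  2
 V  0  1  1  2  3  3  3  3  3  3  3  3  3
 H  0  1  1  2  3  4  4  4  4  4  4  4  4
 H  0  1  1  2  3  4  4  4  5  5  5  5  5
 M  0  1  1  2  3  4  5  5  5  5  5  5  6
 E  0  1  2  2  3  4  5  5  5  6  6  6  6
 E  0  1  2  2  3  4  5  5  5  6  6  7  7
 E  0  1  2  2  3  4  5  5  5  6  6  7  7
 A  0  1  2  2  3  4  5  5  5  6  7  7  7
dp[12][12] = 7. One LCS (by backtracking along matches): EHVHHEE.

7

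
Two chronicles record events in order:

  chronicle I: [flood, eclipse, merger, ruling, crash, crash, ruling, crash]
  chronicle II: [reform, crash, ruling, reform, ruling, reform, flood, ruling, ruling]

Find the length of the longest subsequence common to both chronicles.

3

Match flood (chronicle I #1, chronicle II #7); then ruling (chronicle I #4, chronicle II #8); then ruling (chronicle I #7, chronicle II #9) — 3 events in the same relative order in both. dp[8][9] = 3 confirms this is the maximum.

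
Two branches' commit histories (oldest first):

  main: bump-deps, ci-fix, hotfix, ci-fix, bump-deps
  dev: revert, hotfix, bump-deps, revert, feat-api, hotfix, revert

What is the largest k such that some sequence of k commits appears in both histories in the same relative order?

2

Pick bump-deps (main #1, dev #3), then hotfix (main #3, dev #6); all 2 commits appear in both, in order. Since dp[5][7] = 2, nothing longer is possible.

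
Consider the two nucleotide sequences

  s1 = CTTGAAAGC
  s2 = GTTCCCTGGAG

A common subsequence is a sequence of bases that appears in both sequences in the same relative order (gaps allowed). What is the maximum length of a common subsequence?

Pick C [1,6], then T [2,7], then G [4,9], then A [7,10], then G [8,11]; all 5 bases appear in both, in order. Since dp[9][11] = 5, nothing longer is possible.

5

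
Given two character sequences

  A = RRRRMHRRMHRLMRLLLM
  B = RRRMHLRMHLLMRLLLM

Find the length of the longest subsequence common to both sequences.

15

Taking R [2,1], then R [3,2], then R [4,3], then M [5,4], then H [6,5], then R [8,7], then M [9,8], then H [10,9], then L [12,11], then M [13,12], then R [14,13], then L [15,14], then L [16,15], then L [17,16], then M [18,17] gives a common subsequence of length 15. dp[18][17] = 15 confirms this is the maximum.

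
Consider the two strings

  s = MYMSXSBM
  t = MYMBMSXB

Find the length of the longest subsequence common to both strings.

Match M at s[1]=t[1], Y at s[2]=t[2], M at s[3]=t[5], S at s[4]=t[6], X at s[5]=t[7], B at s[7]=t[8] — 6 characters in the same relative order in both, and the DP table's final entry dp[8][8] is also 6, so no common subsequence is longer.

6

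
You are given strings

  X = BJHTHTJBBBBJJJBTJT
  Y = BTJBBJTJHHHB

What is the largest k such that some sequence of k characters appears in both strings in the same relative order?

Taking B [1,1]; then T [6,2]; then J [7,3]; then B [10,4]; then B [11,5]; then J [12,6]; then J [13,8]; then B [15,12] gives a common subsequence of length 8. The LCS DP gives dp[18][12] = 8, so this is optimal.

8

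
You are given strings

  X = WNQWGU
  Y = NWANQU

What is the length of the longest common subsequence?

Match W [1,2] → N [2,4] → Q [3,5] → U [6,6] — 4 characters in the same relative order in both. dp[6][6] = 4 confirms this is the maximum.

4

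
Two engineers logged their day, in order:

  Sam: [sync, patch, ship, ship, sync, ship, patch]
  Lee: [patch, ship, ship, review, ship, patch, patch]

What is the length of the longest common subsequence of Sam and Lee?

5

Match patch (Sam #2, Lee #1) → ship (Sam #3, Lee #2) → ship (Sam #4, Lee #3) → ship (Sam #6, Lee #5) → patch (Sam #7, Lee #7) — 5 tasks in the same relative order in both, and the DP table's final entry dp[7][7] is also 5, so no common subsequence is longer.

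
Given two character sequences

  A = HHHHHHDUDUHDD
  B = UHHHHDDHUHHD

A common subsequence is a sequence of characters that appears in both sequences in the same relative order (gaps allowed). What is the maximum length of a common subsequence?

9

One common subsequence of length 9: H [3,2], then H [4,3], then H [5,4], then H [6,5], then D [7,6], then D [9,7], then U [10,9], then H [11,11], then D [13,12], and the DP table's final entry dp[13][12] is also 9, so no common subsequence is longer.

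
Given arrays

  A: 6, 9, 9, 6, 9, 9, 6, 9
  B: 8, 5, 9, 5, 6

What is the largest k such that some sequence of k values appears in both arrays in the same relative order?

2

Let dp[i][j] be the LCS length of the first i values of A and the first j values of B. dp[i][j] = dp[i-1][j-1]+1 when the i-th and j-th values match, else max(dp[i-1][j], dp[i][j-1]).
    ·  8  5  9  5  6
 ·  0  0  0  0  0  0
 6  0  0  0  0  0  1
 9  0  0  0  1  1  1
 9  0  0  0  1  1  1
 6  0  0  0  1  1  2
 9  0  0  0  1  1  2
 9  0  0  0  1  1  2
 6  0  0  0  1  1  2
 9  0  0  0  1  1  2
dp[8][5] = 2. One LCS (by backtracking along matches): 9, 6.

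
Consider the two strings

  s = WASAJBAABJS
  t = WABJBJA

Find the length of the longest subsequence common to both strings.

5

One common subsequence of length 5: W (s #1, t #1) → A (s #2, t #2) → J (s #5, t #4) → B (s #6, t #5) → A (s #8, t #7). The LCS DP gives dp[11][7] = 5, so this is optimal.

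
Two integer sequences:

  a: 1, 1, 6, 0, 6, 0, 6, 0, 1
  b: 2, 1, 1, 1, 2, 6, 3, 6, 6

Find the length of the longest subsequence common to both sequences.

5

Pick 1 at a[1]=b[3], then 1 at a[2]=b[4], then 6 at a[3]=b[6], then 6 at a[5]=b[8], then 6 at a[7]=b[9]; all 5 values appear in both, in order. The LCS DP gives dp[9][9] = 5, so this is optimal.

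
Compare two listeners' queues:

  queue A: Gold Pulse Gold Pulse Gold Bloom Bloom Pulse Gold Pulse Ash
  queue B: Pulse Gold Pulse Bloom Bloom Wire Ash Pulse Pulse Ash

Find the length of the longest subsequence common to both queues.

8

Taking Pulse (queue A #2, queue B #1), Gold (queue A #3, queue B #2), Pulse (queue A #4, queue B #3), Bloom (queue A #6, queue B #4), Bloom (queue A #7, queue B #5), Pulse (queue A #8, queue B #8), Pulse (queue A #10, queue B #9), Ash (queue A #11, queue B #10) gives a common subsequence of length 8. Since dp[11][10] = 8, nothing longer is possible.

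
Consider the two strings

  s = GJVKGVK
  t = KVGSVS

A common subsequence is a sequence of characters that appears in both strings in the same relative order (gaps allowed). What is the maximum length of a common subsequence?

Let dp[i][j] be the LCS length of the first i characters of s and the first j characters of t. dp[i][j] = dp[i-1][j-1]+1 when the i-th and j-th characters match, else max(dp[i-1][j], dp[i][j-1]).
    ·  K  V  G  S  V  S
 ·  0  0  0  0  0  0  0
 G  0  0  0  1  1  1  1
 J  0  0  0  1  1  1  1
 V  0  0  1  1  1  2  2
 K  0  1  1  1  1  2  2
 G  0  1  1  2  2  2  2
 V  0  1  2  2  2  3  3
 K  0  1  2  2  2  3  3
dp[7][6] = 3. One LCS (by backtracking along matches): VGV.

3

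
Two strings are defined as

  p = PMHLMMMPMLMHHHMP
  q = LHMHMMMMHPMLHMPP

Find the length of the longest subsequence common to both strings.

One common subsequence of length 11: M at p[2]=q[3]; then H at p[3]=q[4]; then M at p[5]=q[6]; then M at p[6]=q[7]; then M at p[7]=q[8]; then P at p[8]=q[10]; then M at p[9]=q[11]; then L at p[10]=q[12]; then H at p[14]=q[13]; then M at p[15]=q[14]; then P at p[16]=q[16]. Since dp[16][16] = 11, nothing longer is possible.

11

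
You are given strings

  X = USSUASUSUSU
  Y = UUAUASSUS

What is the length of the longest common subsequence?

Pick U (X #1, Y #2) → U (X #4, Y #4) → A (X #5, Y #5) → S (X #6, Y #6) → S (X #8, Y #7) → U (X #9, Y #8) → S (X #10, Y #9); all 7 characters appear in both, in order. The LCS DP gives dp[11][9] = 7, so this is optimal.

7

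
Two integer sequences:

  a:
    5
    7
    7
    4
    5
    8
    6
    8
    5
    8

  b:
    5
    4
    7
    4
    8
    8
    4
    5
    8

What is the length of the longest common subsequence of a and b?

One common subsequence of length 7: 5 at a[1]=b[1], then 7 at a[3]=b[3], then 4 at a[4]=b[4], then 8 at a[6]=b[5], then 8 at a[8]=b[6], then 5 at a[9]=b[8], then 8 at a[10]=b[9]. The LCS DP gives dp[10][9] = 7, so this is optimal.

7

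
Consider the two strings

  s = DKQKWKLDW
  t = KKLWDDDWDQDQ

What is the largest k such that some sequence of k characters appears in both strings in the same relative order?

5

Match K at s[2]=t[1] → K at s[4]=t[2] → W at s[5]=t[4] → D at s[8]=t[7] → W at s[9]=t[8] — 5 characters in the same relative order in both. dp[9][12] = 5 confirms this is the maximum.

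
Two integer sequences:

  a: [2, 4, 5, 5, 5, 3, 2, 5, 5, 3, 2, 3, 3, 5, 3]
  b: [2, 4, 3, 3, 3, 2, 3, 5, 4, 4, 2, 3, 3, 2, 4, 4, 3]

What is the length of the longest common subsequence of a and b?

Match 2 [1,1], then 4 [2,2], then 3 [6,5], then 2 [7,6], then 5 [8,8], then 2 [11,11], then 3 [12,12], then 3 [13,13], then 3 [15,17] — 9 values in the same relative order in both. dp[15][17] = 9 confirms this is the maximum.

9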